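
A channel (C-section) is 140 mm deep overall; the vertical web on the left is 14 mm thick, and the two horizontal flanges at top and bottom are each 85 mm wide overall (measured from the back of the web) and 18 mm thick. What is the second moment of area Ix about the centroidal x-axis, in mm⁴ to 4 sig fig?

Treat the section as a set of non-overlapping primitives; coordinates are from the bounding-box lower-left.
Web: 14 × 140, A = 1 960 mm², y = 70 mm, Ī = 3 201 333 mm⁴.
Top flange (beyond web): 71 × 18, A = 1 278 mm², y = 131 mm, Ī = 34 506 mm⁴.
Bottom flange (beyond web): 71 × 18, A = 1 278 mm², y = 9 mm, Ī = 34 506 mm⁴.
By symmetry the centroid is at mid-height, ȳ = 70 mm.
Transfer each piece to the centroidal x-axis using Ī + A·d² with d = y − 70:
  web: d = 0 mm → contributes +3 201 333 mm⁴
  top flange (beyond web): d = 61 mm → contributes +4 789 944 mm⁴
  bottom flange (beyond web): d = -61 mm → contributes +4 789 944 mm⁴
Total I = 12 781 221 mm⁴.

Ix ≈ 1.278 × 10⁷ mm⁴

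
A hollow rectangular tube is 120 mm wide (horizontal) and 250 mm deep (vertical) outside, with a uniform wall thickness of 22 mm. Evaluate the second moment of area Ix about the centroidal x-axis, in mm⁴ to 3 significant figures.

Break the section into simple shapes (no overlaps), measuring from the bottom-left corner of the bounding box.
Outer rectangle: 120 × 250, A = 30 000 mm², y = 125 mm, Ī = 156 250 000 mm⁴.
Inner void (subtracted): 76 × 206, A = 15 656 mm², y = 125 mm, Ī = 55 364 835 mm⁴.
By symmetry the centroid is at mid-height, ȳ = 125 mm.
All pieces are centred on the centroidal x-axis, so I = ΣĪ (holes subtracted) = 100 885 165 mm⁴.

Ix ≈ 1.01 × 10⁸ mm⁴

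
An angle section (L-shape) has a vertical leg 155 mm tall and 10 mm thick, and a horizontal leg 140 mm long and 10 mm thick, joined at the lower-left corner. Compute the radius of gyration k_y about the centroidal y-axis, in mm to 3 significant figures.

Break the section into simple shapes (no overlaps), measuring from the bottom-left corner of the bounding box.
Vertical leg: 10 × 155, A = 1 550 mm², x = 5 mm, Ī = 12 917 mm⁴.
Horizontal leg (remainder): 130 × 10, A = 1 300 mm², x = 75 mm, Ī = 1 830 833 mm⁴.
Centroid: x̄ = ΣA·x / ΣA = 36.93 mm.
Transfer each piece to the centroidal y-axis using Ī + A·d² with d = x − 36.93:
  vertical leg: d = -31.93 mm → contributes +1 593 163 mm⁴
  horizontal leg (remainder): d = 38.07 mm → contributes +3 714 973 mm⁴
Total I = 5 308 136 mm⁴.
Radius of gyration: k = √(I/A) = √(5 308 136 / 2 850) = 43.157 mm.

k_y ≈ 43.2 mm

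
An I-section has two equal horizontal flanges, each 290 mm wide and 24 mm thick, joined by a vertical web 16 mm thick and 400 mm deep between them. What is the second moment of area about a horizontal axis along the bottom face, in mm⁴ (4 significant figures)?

Break the section into simple shapes (no overlaps), measuring from the bottom-left corner of the bounding box.
Bottom flange: 290 × 24, A = 6 960 mm², y = 12 mm, Ī = 334 080 mm⁴.
Web: 16 × 400, A = 6 400 mm², y = 224 mm, Ī = 85 333 333 mm⁴.
Top flange: 290 × 24, A = 6 960 mm², y = 436 mm, Ī = 334 080 mm⁴.
Transfer each piece to the base of the section using Ī + A·d² with d = y − 0:
  bottom flange: d = 12 mm → contributes +1 336 320 mm⁴
  web: d = 224 mm → contributes +406 459 733 mm⁴
  top flange: d = 436 mm → contributes +1 323 402 240 mm⁴
Total I = 1 731 198 293 mm⁴.

I_base ≈ 1.731 × 10⁹ mm⁴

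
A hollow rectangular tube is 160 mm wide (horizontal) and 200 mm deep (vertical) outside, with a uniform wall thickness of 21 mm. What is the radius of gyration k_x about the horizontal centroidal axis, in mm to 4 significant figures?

Decompose the section into non-overlapping parts with the origin at the bottom-left of its bounding rectangle.
Outer rectangle: 160 × 200, A = 32 000 mm², y = 100 mm, Ī = 106 666 667 mm⁴.
Inner void (subtracted): 118 × 158, A = 18 644 mm², y = 100 mm, Ī = 38 785 735 mm⁴.
By symmetry the centroid is at mid-height, ȳ = 100 mm.
All pieces are centred on the horizontal centroidal axis, so I = ΣĪ (holes subtracted) = 67 880 932 mm⁴.
Radius of gyration: k = √(I/A) = √(67 880 932 / 13 356) = 71.2912 mm.

k_x ≈ 71.29 mm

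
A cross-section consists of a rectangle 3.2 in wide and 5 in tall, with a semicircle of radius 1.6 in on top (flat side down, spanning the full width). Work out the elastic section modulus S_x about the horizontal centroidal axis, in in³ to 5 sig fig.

Break the section into simple shapes (no overlaps), measuring from the bottom-left corner of the bounding box.
Rectangular body: 3.2 × 5, A = 16 in², y = 2.5 in, Ī = 33.33333 in⁴.
Semicircular cap: semicircle r = 1.6, A = 4.021239 in², y = 5.679061 in, Ī = 0.7193032 in⁴.
Centroid: ȳ = ΣA·y / ΣA = 3.13851 in.
Transfer each piece to the horizontal centroidal axis using Ī + A·d² with d = y − 3.13851:
  rectangular body: d = -0.6385101 in → contributes +39.85646 in⁴
  semicircular cap: d = 2.540551 in → contributes +26.67398 in⁴
Total I = 66.53044 in⁴.
Extreme fibre distance c = 3.46149 in; S = I/c = 19.22017 in³.

S_x ≈ 19.220 in³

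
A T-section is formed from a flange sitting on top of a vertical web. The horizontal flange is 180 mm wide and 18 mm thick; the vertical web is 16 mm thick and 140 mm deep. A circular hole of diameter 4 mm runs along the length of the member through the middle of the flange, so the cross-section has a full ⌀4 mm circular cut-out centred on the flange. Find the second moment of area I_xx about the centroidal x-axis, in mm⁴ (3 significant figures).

I_xx ≈ 1.20 × 10⁷ mm⁴

Treat the section as a set of non-overlapping primitives; coordinates are from the bounding-box lower-left.
Flange: 180 × 18, A = 3 240 mm², y = 149 mm, Ī = 87 480 mm⁴.
Web: 16 × 140, A = 2 240 mm², y = 70 mm, Ī = 3 658 667 mm⁴.
Hole (subtracted): ⌀4, A = 12.566 mm², y = 149 mm, Ī = 12.566 mm⁴.
Centroid: ȳ = ΣA·y / ΣA = 116.63 mm.
Transfer each piece to the centroidal x-axis using Ī + A·d² with d = y − 116.63:
  flange: d = 32.366 mm → contributes +3 481 608 mm⁴
  web: d = -46.634 mm → contributes +8 530 022 mm⁴
  hole: d = 32.366 mm → contributes −13 177 mm⁴
Total I = 11 998 453 mm⁴.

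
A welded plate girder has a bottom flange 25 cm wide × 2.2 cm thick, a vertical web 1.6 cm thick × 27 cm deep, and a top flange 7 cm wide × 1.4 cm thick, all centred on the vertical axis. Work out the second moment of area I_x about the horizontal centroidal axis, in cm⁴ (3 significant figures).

I_x ≈ 1.23 × 10⁴ cm⁴

Decompose the section into non-overlapping parts with the origin at the bottom-left of its bounding rectangle.
Bottom plate: 25 × 2.2, A = 55 cm², y = 1.1 cm, Ī = 22.183 cm⁴.
Web plate: 1.6 × 27, A = 43.2 cm², y = 15.7 cm, Ī = 2624.4 cm⁴.
Top plate: 7 × 1.4, A = 9.8 cm², y = 29.9 cm, Ī = 1.6007 cm⁴.
Centroid: ȳ = ΣA·y / ΣA = 9.5533 cm.
Transfer each piece to the horizontal centroidal axis using Ī + A·d² with d = y − 9.5533:
  bottom plate: d = -8.4533 cm → contributes +3952.4 cm⁴
  web plate: d = 6.1467 cm → contributes +4256.6 cm⁴
  top plate: d = 20.347 cm → contributes +4058.7 cm⁴
Total I = 12 268 cm⁴.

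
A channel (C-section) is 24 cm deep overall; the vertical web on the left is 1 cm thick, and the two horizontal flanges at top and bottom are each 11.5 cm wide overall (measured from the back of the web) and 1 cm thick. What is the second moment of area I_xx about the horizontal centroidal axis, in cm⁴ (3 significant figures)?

I_xx ≈ 3930 cm⁴

Decompose the section into non-overlapping parts with the origin at the bottom-left of its bounding rectangle.
Web: 1 × 24, A = 24 cm², y = 12 cm, Ī = 1 152 cm⁴.
Top flange (beyond web): 10.5 × 1, A = 10.5 cm², y = 23.5 cm, Ī = 0.875 cm⁴.
Bottom flange (beyond web): 10.5 × 1, A = 10.5 cm², y = 0.5 cm, Ī = 0.875 cm⁴.
By symmetry the centroid is at mid-height, ȳ = 12 cm.
Transfer each piece to the horizontal centroidal axis using Ī + A·d² with d = y − 12:
  web: d = 0 cm → contributes +1 152 cm⁴
  top flange (beyond web): d = 11.5 cm → contributes +1389.5 cm⁴
  bottom flange (beyond web): d = -11.5 cm → contributes +1389.5 cm⁴
Total I = 3 931 cm⁴.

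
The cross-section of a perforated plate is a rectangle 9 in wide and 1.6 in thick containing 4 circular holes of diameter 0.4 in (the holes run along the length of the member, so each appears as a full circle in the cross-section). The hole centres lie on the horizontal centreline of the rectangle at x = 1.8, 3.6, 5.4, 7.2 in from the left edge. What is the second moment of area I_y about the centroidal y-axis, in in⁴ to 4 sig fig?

I_y ≈ 95.16 in⁴

Treat the section as a set of non-overlapping primitives; coordinates are from the bounding-box lower-left.
Plate: 9 × 1.6, A = 14.4 in², x = 4.5 in, Ī = 97.2 in⁴.
Hole 1 (subtracted): ⌀0.4, A = 0.125664 in², x = 1.8 in, Ī = 0.00125664 in⁴.
Hole 2 (subtracted): ⌀0.4, A = 0.125664 in², x = 3.6 in, Ī = 0.00125664 in⁴.
Hole 3 (subtracted): ⌀0.4, A = 0.125664 in², x = 5.4 in, Ī = 0.00125664 in⁴.
Hole 4 (subtracted): ⌀0.4, A = 0.125664 in², x = 7.2 in, Ī = 0.00125664 in⁴.
By symmetry the centroid is at mid-width, x̄ = 4.5 in.
Transfer each piece to the centroidal y-axis using Ī + A·d² with d = x − 4.5:
  plate: d = 0 in → contributes +97.2 in⁴
  hole 1: d = -2.7 in → contributes −0.917345 in⁴
  hole 2: d = -0.9 in → contributes −0.103044 in⁴
  hole 3: d = 0.9 in → contributes −0.103044 in⁴
  hole 4: d = 2.7 in → contributes −0.917345 in⁴
Total I = 95.1592 in⁴.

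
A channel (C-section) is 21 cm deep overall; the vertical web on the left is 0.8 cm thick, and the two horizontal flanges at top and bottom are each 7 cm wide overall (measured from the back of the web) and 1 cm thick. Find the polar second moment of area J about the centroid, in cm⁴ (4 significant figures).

J ≈ 1986 cm⁴

Split into non-overlapping primitives; take the origin at the lower-left of the bounding box.
Web: 0.8 × 21, A = 16.8 cm², y = 10.5 cm, Ī = 617.4 cm⁴.
Top flange (beyond web): 6.2 × 1, A = 6.2 cm², y = 20.5 cm, Ī = 0.516667 cm⁴.
Bottom flange (beyond web): 6.2 × 1, A = 6.2 cm², y = 0.5 cm, Ī = 0.516667 cm⁴.
By symmetry the centroid is at mid-height, ȳ = 10.5 cm.
Transfer each piece to the centroidal x-axis using Ī + A·d² with d = y − 10.5:
  web: d = 0 cm → contributes +617.4 cm⁴
  top flange (beyond web): d = 10 cm → contributes +620.517 cm⁴
  bottom flange (beyond web): d = -10 cm → contributes +620.517 cm⁴
Total I = 1858.43 cm⁴.
For the y-axis: x̄ = 1.8863 cm.
Repeating about the centroidal y-axis gives I_y = 128.012 cm⁴.
Polar second moment: J = I_x + I_y = 1986.45 cm⁴.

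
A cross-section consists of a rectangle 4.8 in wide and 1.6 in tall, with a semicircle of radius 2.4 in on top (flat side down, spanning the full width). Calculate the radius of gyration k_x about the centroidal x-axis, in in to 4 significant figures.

Split into non-overlapping primitives; take the origin at the lower-left of the bounding box.
Rectangular body: 4.8 × 1.6, A = 7.68 in², y = 0.8 in, Ī = 1.6384 in⁴.
Semicircular cap: semicircle r = 2.4, A = 9.04779 in², y = 2.61859 in, Ī = 3.64147 in⁴.
Centroid: ȳ = ΣA·y / ΣA = 1.78365 in.
Transfer each piece to the centroidal x-axis using Ī + A·d² with d = y − 1.78365:
  rectangular body: d = -0.983647 in → contributes +9.06926 in⁴
  semicircular cap: d = 0.834945 in → contributes +9.94899 in⁴
Total I = 19.0183 in⁴.
Radius of gyration: k = √(I/A) = √(19.0183 / 16.7278) = 1.06627 in.

k_x ≈ 1.066 in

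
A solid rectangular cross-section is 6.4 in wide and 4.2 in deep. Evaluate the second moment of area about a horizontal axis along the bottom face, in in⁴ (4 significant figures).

I_base ≈ 158.1 in⁴

The section: 6.4 × 4.2, A = 26.88 in², y = 2.1 in, Ī = 39.5136 in⁴.
Transfer it to the base of the section using Ī + A·d² with d = y − 0:
  the section: d = 2.1 in → contributes +158.054 in⁴
Total I = 158.054 in⁴.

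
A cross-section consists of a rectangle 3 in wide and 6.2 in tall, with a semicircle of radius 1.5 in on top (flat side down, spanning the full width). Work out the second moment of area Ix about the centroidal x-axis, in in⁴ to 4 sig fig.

Ix ≈ 101.6 in⁴

Decompose the section into non-overlapping parts with the origin at the bottom-left of its bounding rectangle.
Rectangular body: 3 × 6.2, A = 18.6 in², y = 3.1 in, Ī = 59.582 in⁴.
Semicircular cap: semicircle r = 1.5, A = 3.53429 in², y = 6.83662 in, Ī = 0.555645 in⁴.
Centroid: ȳ = ΣA·y / ΣA = 3.69664 in.
Transfer each piece to the centroidal x-axis using Ī + A·d² with d = y − 3.69664:
  rectangular body: d = -0.596645 in → contributes +66.2033 in⁴
  semicircular cap: d = 3.13998 in → contributes +35.4018 in⁴
Total I = 101.605 in⁴.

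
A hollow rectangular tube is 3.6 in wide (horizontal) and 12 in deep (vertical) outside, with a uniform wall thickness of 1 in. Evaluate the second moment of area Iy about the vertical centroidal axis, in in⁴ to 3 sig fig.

Iy ≈ 43.2 in⁴

Break the section into simple shapes (no overlaps), measuring from the bottom-left corner of the bounding box.
Outer rectangle: 3.6 × 12, A = 43.2 in², x = 1.8 in, Ī = 46.656 in⁴.
Inner void (subtracted): 1.6 × 10, A = 16 in², x = 1.8 in, Ī = 3.4133 in⁴.
By symmetry the centroid is at mid-width, x̄ = 1.8 in.
All pieces are centred on the vertical centroidal axis, so I = ΣĪ (holes subtracted) = 43.243 in⁴.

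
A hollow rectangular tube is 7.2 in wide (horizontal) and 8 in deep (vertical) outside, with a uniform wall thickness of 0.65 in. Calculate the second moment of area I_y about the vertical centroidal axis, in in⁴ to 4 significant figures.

I_y ≈ 134.2 in⁴

Split into non-overlapping primitives; take the origin at the lower-left of the bounding box.
Outer rectangle: 7.2 × 8, A = 57.6 in², x = 3.6 in, Ī = 248.832 in⁴.
Inner void (subtracted): 5.9 × 6.7, A = 39.53 in², x = 3.6 in, Ī = 114.67 in⁴.
By symmetry the centroid is at mid-width, x̄ = 3.6 in.
All pieces are centred on the vertical centroidal axis, so I = ΣĪ (holes subtracted) = 134.162 in⁴.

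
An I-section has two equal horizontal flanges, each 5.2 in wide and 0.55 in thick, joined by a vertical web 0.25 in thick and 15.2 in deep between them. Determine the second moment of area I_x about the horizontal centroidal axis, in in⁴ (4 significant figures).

I_x ≈ 428.0 in⁴

Treat the section as a set of non-overlapping primitives; coordinates are from the bounding-box lower-left.
Bottom flange: 5.2 × 0.55, A = 2.86 in², y = 0.275 in, Ī = 0.0720958 in⁴.
Web: 0.25 × 15.2, A = 3.8 in², y = 8.15 in, Ī = 73.1627 in⁴.
Top flange: 5.2 × 0.55, A = 2.86 in², y = 16.025 in, Ī = 0.0720958 in⁴.
By symmetry the centroid is at mid-height, ȳ = 8.15 in.
Transfer each piece to the horizontal centroidal axis using Ī + A·d² with d = y − 8.15:
  bottom flange: d = -7.875 in → contributes +177.437 in⁴
  web: d = 0 in → contributes +73.1627 in⁴
  top flange: d = 7.875 in → contributes +177.437 in⁴
Total I = 428.036 in⁴.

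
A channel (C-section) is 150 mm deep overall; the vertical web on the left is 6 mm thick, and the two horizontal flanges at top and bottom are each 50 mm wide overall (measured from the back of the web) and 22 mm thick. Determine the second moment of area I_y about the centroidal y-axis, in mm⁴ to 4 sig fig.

Treat the section as a set of non-overlapping primitives; coordinates are from the bounding-box lower-left.
Web: 6 × 150, A = 900 mm², x = 3 mm, Ī = 2 700 mm⁴.
Top flange (beyond web): 44 × 22, A = 968 mm², x = 28 mm, Ī = 156 171 mm⁴.
Bottom flange (beyond web): 44 × 22, A = 968 mm², x = 28 mm, Ī = 156 171 mm⁴.
Centroid: x̄ = ΣA·x / ΣA = 20.0663 mm.
Transfer each piece to the centroidal y-axis using Ī + A·d² with d = x − 20.0663:
  web: d = -17.0663 mm → contributes +264 832 mm⁴
  top flange (beyond web): d = 7.93371 mm → contributes +217 100 mm⁴
  bottom flange (beyond web): d = 7.93371 mm → contributes +217 100 mm⁴
Total I = 699 033 mm⁴.

I_y ≈ 6.990 × 10⁵ mm⁴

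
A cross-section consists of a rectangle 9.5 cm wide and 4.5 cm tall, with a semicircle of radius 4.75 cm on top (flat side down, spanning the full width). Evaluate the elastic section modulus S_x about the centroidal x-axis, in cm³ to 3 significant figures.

Treat the section as a set of non-overlapping primitives; coordinates are from the bounding-box lower-left.
Rectangular body: 9.5 × 4.5, A = 42.75 cm², y = 2.25 cm, Ī = 72.141 cm⁴.
Semicircular cap: semicircle r = 4.75, A = 35.441 cm², y = 6.516 cm, Ī = 55.874 cm⁴.
Centroid: ȳ = ΣA·y / ΣA = 4.1836 cm.
Transfer each piece to the centroidal x-axis using Ī + A·d² with d = y − 4.1836:
  rectangular body: d = -1.9336 cm → contributes +231.97 cm⁴
  semicircular cap: d = 2.3324 cm → contributes +248.67 cm⁴
Total I = 480.64 cm⁴.
Extreme fibre distance c = 5.0664 cm; S = I/c = 94.869 cm³.

S_x ≈ 94.9 cm³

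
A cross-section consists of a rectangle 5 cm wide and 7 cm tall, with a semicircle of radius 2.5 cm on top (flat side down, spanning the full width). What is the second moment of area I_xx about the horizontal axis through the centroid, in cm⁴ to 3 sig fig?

I_xx ≈ 307 cm⁴

Break the section into simple shapes (no overlaps), measuring from the bottom-left corner of the bounding box.
Rectangular body: 5 × 7, A = 35 cm², y = 3.5 cm, Ī = 142.92 cm⁴.
Semicircular cap: semicircle r = 2.5, A = 9.8175 cm², y = 8.061 cm, Ī = 4.2874 cm⁴.
Centroid: ȳ = ΣA·y / ΣA = 4.4991 cm.
Transfer each piece to the horizontal axis through the centroid using Ī + A·d² with d = y − 4.4991:
  rectangular body: d = -0.99912 cm → contributes +177.85 cm⁴
  semicircular cap: d = 3.5619 cm → contributes +128.84 cm⁴
Total I = 306.7 cm⁴.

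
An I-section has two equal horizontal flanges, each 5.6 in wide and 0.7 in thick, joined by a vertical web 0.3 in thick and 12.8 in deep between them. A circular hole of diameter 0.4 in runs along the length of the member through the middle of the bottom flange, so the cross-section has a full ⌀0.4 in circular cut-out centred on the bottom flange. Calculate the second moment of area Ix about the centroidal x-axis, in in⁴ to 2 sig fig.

Ix ≈ 400 in⁴

Treat the section as a set of non-overlapping primitives; coordinates are from the bounding-box lower-left.
Bottom flange: 5.6 × 0.7, A = 3.92 in², y = 0.35 in, Ī = 0.1601 in⁴.
Web: 0.3 × 12.8, A = 3.84 in², y = 7.1 in, Ī = 52.43 in⁴.
Top flange: 5.6 × 0.7, A = 3.92 in², y = 13.85 in, Ī = 0.1601 in⁴.
Hole (subtracted): ⌀0.4, A = 0.1257 in², y = 0.35 in, Ī = 0.001257 in⁴.
Centroid: ȳ = ΣA·y / ΣA = 7.173 in.
Transfer each piece to the centroidal x-axis using Ī + A·d² with d = y − 7.173:
  bottom flange: d = -6.823 in → contributes +182.7 in⁴
  web: d = -0.07341 in → contributes +52.45 in⁴
  top flange: d = 6.677 in → contributes +174.9 in⁴
  hole: d = -6.823 in → contributes −5.852 in⁴
Total I = 404.2 in⁴.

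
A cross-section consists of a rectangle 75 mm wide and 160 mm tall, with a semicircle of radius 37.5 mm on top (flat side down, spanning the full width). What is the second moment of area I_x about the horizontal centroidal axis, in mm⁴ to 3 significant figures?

Split into non-overlapping primitives; take the origin at the lower-left of the bounding box.
Rectangular body: 75 × 160, A = 12 000 mm², y = 80 mm, Ī = 25 600 000 mm⁴.
Semicircular cap: semicircle r = 37.5, A = 2208.9 mm², y = 175.92 mm, Ī = 217 049 mm⁴.
Centroid: ȳ = ΣA·y / ΣA = 94.911 mm.
Transfer each piece to the horizontal centroidal axis using Ī + A·d² with d = y − 94.911:
  rectangular body: d = -14.911 mm → contributes +28 268 091 mm⁴
  semicircular cap: d = 81.004 mm → contributes +14 711 426 mm⁴
Total I = 42 979 517 mm⁴.

I_x ≈ 4.30 × 10⁷ mm⁴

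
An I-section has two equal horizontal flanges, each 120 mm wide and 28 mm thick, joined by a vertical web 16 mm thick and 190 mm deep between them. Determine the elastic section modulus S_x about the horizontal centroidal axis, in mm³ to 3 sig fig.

S_x ≈ 7.27 × 10⁵ mm³

Break the section into simple shapes (no overlaps), measuring from the bottom-left corner of the bounding box.
Bottom flange: 120 × 28, A = 3 360 mm², y = 14 mm, Ī = 219 520 mm⁴.
Web: 16 × 190, A = 3 040 mm², y = 123 mm, Ī = 9 145 333 mm⁴.
Top flange: 120 × 28, A = 3 360 mm², y = 232 mm, Ī = 219 520 mm⁴.
By symmetry the centroid is at mid-height, ȳ = 123 mm.
Transfer each piece to the horizontal centroidal axis using Ī + A·d² with d = y − 123:
  bottom flange: d = -109 mm → contributes +40 139 680 mm⁴
  web: d = 0 mm → contributes +9 145 333 mm⁴
  top flange: d = 109 mm → contributes +40 139 680 mm⁴
Total I = 89 424 693 mm⁴.
Extreme fibre distance c = 123 mm; S = I/c = 727 030 mm³.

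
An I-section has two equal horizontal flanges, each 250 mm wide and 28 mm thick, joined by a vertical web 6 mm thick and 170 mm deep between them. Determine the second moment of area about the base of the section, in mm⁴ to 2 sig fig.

Break the section into simple shapes (no overlaps), measuring from the bottom-left corner of the bounding box.
Bottom flange: 250 × 28, A = 7 000 mm², y = 14 mm, Ī = 457 333 mm⁴.
Web: 6 × 170, A = 1 020 mm², y = 113 mm, Ī = 2 456 500 mm⁴.
Top flange: 250 × 28, A = 7 000 mm², y = 212 mm, Ī = 457 333 mm⁴.
Transfer each piece to a horizontal axis along the bottom face using Ī + A·d² with d = y − 0:
  bottom flange: d = 14 mm → contributes +1 829 333 mm⁴
  web: d = 113 mm → contributes +15 480 880 mm⁴
  top flange: d = 212 mm → contributes +315 065 333 mm⁴
Total I = 332 375 547 mm⁴.

I_base ≈ 3.3 × 10⁸ mm⁴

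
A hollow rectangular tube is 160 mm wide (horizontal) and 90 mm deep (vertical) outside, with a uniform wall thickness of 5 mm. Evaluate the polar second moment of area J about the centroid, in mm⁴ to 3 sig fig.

Split into non-overlapping primitives; take the origin at the lower-left of the bounding box.
Outer rectangle: 160 × 90, A = 14 400 mm², y = 45 mm, Ī = 9 720 000 mm⁴.
Inner void (subtracted): 150 × 80, A = 12 000 mm², y = 45 mm, Ī = 6 400 000 mm⁴.
By symmetry the centroid is at mid-height, ȳ = 45 mm.
All pieces are centred on the centroidal x-axis, so I = ΣĪ (holes subtracted) = 3 320 000 mm⁴.
Repeating about the centroidal y-axis gives I_y = 8 220 000 mm⁴.
Polar second moment: J = I_x + I_y = 11 540 000 mm⁴.

J ≈ 1.15 × 10⁷ mm⁴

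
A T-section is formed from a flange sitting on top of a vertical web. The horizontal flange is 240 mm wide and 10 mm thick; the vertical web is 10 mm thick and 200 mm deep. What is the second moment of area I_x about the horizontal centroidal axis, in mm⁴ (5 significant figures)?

I_x ≈ 1.8714 × 10⁷ mm⁴

Split into non-overlapping primitives; take the origin at the lower-left of the bounding box.
Flange: 240 × 10, A = 2 400 mm², y = 205 mm, Ī = 20 000 mm⁴.
Web: 10 × 200, A = 2 000 mm², y = 100 mm, Ī = 6 666 667 mm⁴.
Centroid: ȳ = ΣA·y / ΣA = 157.2727 mm.
Transfer each piece to the horizontal centroidal axis using Ī + A·d² with d = y − 157.2727:
  flange: d = 47.72727 mm → contributes +5 486 942 mm⁴
  web: d = -57.27273 mm → contributes +13 226 997 mm⁴
Total I = 18 713 939 mm⁴.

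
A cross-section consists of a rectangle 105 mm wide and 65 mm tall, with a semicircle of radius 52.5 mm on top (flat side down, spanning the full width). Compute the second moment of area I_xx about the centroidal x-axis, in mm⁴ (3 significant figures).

Treat the section as a set of non-overlapping primitives; coordinates are from the bounding-box lower-left.
Rectangular body: 105 × 65, A = 6 825 mm², y = 32.5 mm, Ī = 2 402 969 mm⁴.
Semicircular cap: semicircle r = 52.5, A = 4329.5 mm², y = 87.282 mm, Ī = 833 814 mm⁴.
Centroid: ȳ = ΣA·y / ΣA = 53.763 mm.
Transfer each piece to the centroidal x-axis using Ī + A·d² with d = y − 53.763:
  rectangular body: d = -21.263 mm → contributes +5 488 640 mm⁴
  semicircular cap: d = 33.519 mm → contributes +5 698 042 mm⁴
Total I = 11 186 682 mm⁴.

I_xx ≈ 1.12 × 10⁷ mm⁴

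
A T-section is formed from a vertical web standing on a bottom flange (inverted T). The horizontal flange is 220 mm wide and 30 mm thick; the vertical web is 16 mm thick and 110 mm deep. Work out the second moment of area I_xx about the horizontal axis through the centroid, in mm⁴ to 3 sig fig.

Treat the section as a set of non-overlapping primitives; coordinates are from the bounding-box lower-left.
Flange: 220 × 30, A = 6 600 mm², y = 15 mm, Ī = 495 000 mm⁴.
Web: 16 × 110, A = 1 760 mm², y = 85 mm, Ī = 1 774 667 mm⁴.
Centroid: ȳ = ΣA·y / ΣA = 29.737 mm.
Transfer each piece to the horizontal axis through the centroid using Ī + A·d² with d = y − 29.737:
  flange: d = -14.737 mm → contributes +1 928 352 mm⁴
  web: d = 55.263 mm → contributes +7 149 736 mm⁴
Total I = 9 078 088 mm⁴.

I_xx ≈ 9.08 × 10⁶ mm⁴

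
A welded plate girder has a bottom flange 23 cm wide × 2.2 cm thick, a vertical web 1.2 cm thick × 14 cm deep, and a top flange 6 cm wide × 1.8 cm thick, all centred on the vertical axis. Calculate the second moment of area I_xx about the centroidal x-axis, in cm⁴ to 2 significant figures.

Decompose the section into non-overlapping parts with the origin at the bottom-left of its bounding rectangle.
Bottom plate: 23 × 2.2, A = 50.6 cm², y = 1.1 cm, Ī = 20.41 cm⁴.
Web plate: 1.2 × 14, A = 16.8 cm², y = 9.2 cm, Ī = 274.4 cm⁴.
Top plate: 6 × 1.8, A = 10.8 cm², y = 17.1 cm, Ī = 2.916 cm⁴.
Centroid: ȳ = ΣA·y / ΣA = 5.05 cm.
Transfer each piece to the centroidal x-axis using Ī + A·d² with d = y − 5.05:
  bottom plate: d = -3.95 cm → contributes +809.8 cm⁴
  web plate: d = 4.15 cm → contributes +563.8 cm⁴
  top plate: d = 12.05 cm → contributes +1 571 cm⁴
Total I = 2 945 cm⁴.

I_xx ≈ 2900 cm⁴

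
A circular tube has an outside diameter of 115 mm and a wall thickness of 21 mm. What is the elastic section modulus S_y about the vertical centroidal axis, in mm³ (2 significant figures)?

S_y ≈ 1.3 × 10⁵ mm³

Break the section into simple shapes (no overlaps), measuring from the bottom-left corner of the bounding box.
Outer circle: ⌀115, A = 10 387 mm², x = 57.5 mm, Ī = 8 585 414 mm⁴.
Bore (subtracted): ⌀73, A = 4 185 mm², x = 57.5 mm, Ī = 1 393 995 mm⁴.
By symmetry the centroid is at mid-width, x̄ = 57.5 mm.
All pieces are centred on the vertical centroidal axis, so I = ΣĪ (holes subtracted) = 7 191 419 mm⁴.
Extreme fibre distance c = 57.5 mm; S = I/c = 125 068 mm³.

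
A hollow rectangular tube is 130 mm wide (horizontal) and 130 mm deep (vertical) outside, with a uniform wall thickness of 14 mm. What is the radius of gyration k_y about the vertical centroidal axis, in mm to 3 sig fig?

k_y ≈ 47.7 mm

Decompose the section into non-overlapping parts with the origin at the bottom-left of its bounding rectangle.
Outer rectangle: 130 × 130, A = 16 900 mm², x = 65 mm, Ī = 23 800 833 mm⁴.
Inner void (subtracted): 102 × 102, A = 10 404 mm², x = 65 mm, Ī = 9 020 268 mm⁴.
By symmetry the centroid is at mid-width, x̄ = 65 mm.
All pieces are centred on the vertical centroidal axis, so I = ΣĪ (holes subtracted) = 14 780 565 mm⁴.
Radius of gyration: k = √(I/A) = √(14 780 565 / 6 496) = 47.7 mm.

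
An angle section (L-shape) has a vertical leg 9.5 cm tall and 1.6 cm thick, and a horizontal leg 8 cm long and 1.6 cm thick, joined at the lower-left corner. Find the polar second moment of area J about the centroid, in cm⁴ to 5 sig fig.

J ≈ 348.05 cm⁴

Treat the section as a set of non-overlapping primitives; coordinates are from the bounding-box lower-left.
Vertical leg: 1.6 × 9.5, A = 15.2 cm², y = 4.75 cm, Ī = 114.3167 cm⁴.
Horizontal leg (remainder): 6.4 × 1.6, A = 10.24 cm², y = 0.8 cm, Ī = 2.184533 cm⁴.
Centroid: ȳ = ΣA·y / ΣA = 3.160063 cm.
Transfer each piece to the centroidal x-axis using Ī + A·d² with d = y − 3.160063:
  vertical leg: d = 1.589937 cm → contributes +152.7407 cm⁴
  horizontal leg (remainder): d = -2.360063 cm → contributes +59.22028 cm⁴
Total I = 211.961 cm⁴.
For the y-axis: x̄ = 2.410063 cm.
Repeating about the centroidal y-axis gives I_y = 136.087 cm⁴.
Polar second moment: J = I_x + I_y = 348.048 cm⁴.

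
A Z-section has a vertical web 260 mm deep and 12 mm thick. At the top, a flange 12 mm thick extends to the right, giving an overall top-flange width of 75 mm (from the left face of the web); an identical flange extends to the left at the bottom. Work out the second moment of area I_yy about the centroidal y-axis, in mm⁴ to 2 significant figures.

Break the section into simple shapes (no overlaps), measuring from the bottom-left corner of the bounding box.
Web: 12 × 260, A = 3 120 mm², x = 69 mm, Ī = 37 440 mm⁴.
Top flange (beyond web): 63 × 12, A = 756 mm², x = 106.5 mm, Ī = 250 047 mm⁴.
Bottom flange (beyond web): 63 × 12, A = 756 mm², x = 31.5 mm, Ī = 250 047 mm⁴.
Centroid: x̄ = ΣA·x / ΣA = 69 mm.
Transfer each piece to the centroidal y-axis using Ī + A·d² with d = x − 69:
  web: d = 0 mm → contributes +37 440 mm⁴
  top flange (beyond web): d = 37.5 mm → contributes +1 313 172 mm⁴
  bottom flange (beyond web): d = -37.5 mm → contributes +1 313 172 mm⁴
Total I = 2 663 784 mm⁴.

I_yy ≈ 2.7 × 10⁶ mm⁴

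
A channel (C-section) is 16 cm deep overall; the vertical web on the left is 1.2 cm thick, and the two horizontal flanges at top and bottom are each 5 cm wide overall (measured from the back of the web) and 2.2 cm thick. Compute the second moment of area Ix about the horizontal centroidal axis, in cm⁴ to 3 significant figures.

Break the section into simple shapes (no overlaps), measuring from the bottom-left corner of the bounding box.
Web: 1.2 × 16, A = 19.2 cm², y = 8 cm, Ī = 409.6 cm⁴.
Top flange (beyond web): 3.8 × 2.2, A = 8.36 cm², y = 14.9 cm, Ī = 3.3719 cm⁴.
Bottom flange (beyond web): 3.8 × 2.2, A = 8.36 cm², y = 1.1 cm, Ī = 3.3719 cm⁴.
By symmetry the centroid is at mid-height, ȳ = 8 cm.
Transfer each piece to the horizontal centroidal axis using Ī + A·d² with d = y − 8:
  web: d = 0 cm → contributes +409.6 cm⁴
  top flange (beyond web): d = 6.9 cm → contributes +401.39 cm⁴
  bottom flange (beyond web): d = -6.9 cm → contributes +401.39 cm⁴
Total I = 1212.4 cm⁴.

Ix ≈ 1210 cm⁴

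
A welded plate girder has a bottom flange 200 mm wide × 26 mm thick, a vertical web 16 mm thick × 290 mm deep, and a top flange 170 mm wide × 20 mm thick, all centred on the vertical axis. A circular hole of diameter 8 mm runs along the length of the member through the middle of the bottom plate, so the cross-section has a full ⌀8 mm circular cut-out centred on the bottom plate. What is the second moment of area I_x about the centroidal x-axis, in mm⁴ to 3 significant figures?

I_x ≈ 2.37 × 10⁸ mm⁴

Treat the section as a set of non-overlapping primitives; coordinates are from the bounding-box lower-left.
Bottom plate: 200 × 26, A = 5 200 mm², y = 13 mm, Ī = 292 933 mm⁴.
Web plate: 16 × 290, A = 4 640 mm², y = 171 mm, Ī = 32 518 667 mm⁴.
Top plate: 170 × 20, A = 3 400 mm², y = 326 mm, Ī = 113 333 mm⁴.
Hole (subtracted): ⌀8, A = 50.265 mm², y = 13 mm, Ī = 201.06 mm⁴.
Centroid: ȳ = ΣA·y / ΣA = 149.27 mm.
Transfer each piece to the centroidal x-axis using Ī + A·d² with d = y − 149.27:
  bottom plate: d = -136.27 mm → contributes +96 849 552 mm⁴
  web plate: d = 21.733 mm → contributes +34 710 332 mm⁴
  top plate: d = 176.73 mm → contributes +106 311 321 mm⁴
  hole: d = -136.27 mm → contributes −933 560 mm⁴
Total I = 236 937 645 mm⁴.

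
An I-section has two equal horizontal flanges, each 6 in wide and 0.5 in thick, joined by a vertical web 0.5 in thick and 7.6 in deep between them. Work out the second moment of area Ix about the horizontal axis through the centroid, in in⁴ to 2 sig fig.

Ix ≈ 120 in⁴

Decompose the section into non-overlapping parts with the origin at the bottom-left of its bounding rectangle.
Bottom flange: 6 × 0.5, A = 3 in², y = 0.25 in, Ī = 0.0625 in⁴.
Web: 0.5 × 7.6, A = 3.8 in², y = 4.3 in, Ī = 18.29 in⁴.
Top flange: 6 × 0.5, A = 3 in², y = 8.35 in, Ī = 0.0625 in⁴.
By symmetry the centroid is at mid-height, ȳ = 4.3 in.
Transfer each piece to the horizontal axis through the centroid using Ī + A·d² with d = y − 4.3:
  bottom flange: d = -4.05 in → contributes +49.27 in⁴
  web: d = 0 in → contributes +18.29 in⁴
  top flange: d = 4.05 in → contributes +49.27 in⁴
Total I = 116.8 in⁴.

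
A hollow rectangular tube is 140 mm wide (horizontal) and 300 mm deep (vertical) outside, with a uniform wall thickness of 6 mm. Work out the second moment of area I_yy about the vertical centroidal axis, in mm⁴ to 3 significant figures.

I_yy ≈ 1.83 × 10⁷ mm⁴

Split into non-overlapping primitives; take the origin at the lower-left of the bounding box.
Outer rectangle: 140 × 300, A = 42 000 mm², x = 70 mm, Ī = 68 600 000 mm⁴.
Inner void (subtracted): 128 × 288, A = 36 864 mm², x = 70 mm, Ī = 50 331 648 mm⁴.
By symmetry the centroid is at mid-width, x̄ = 70 mm.
All pieces are centred on the vertical centroidal axis, so I = ΣĪ (holes subtracted) = 18 268 352 mm⁴.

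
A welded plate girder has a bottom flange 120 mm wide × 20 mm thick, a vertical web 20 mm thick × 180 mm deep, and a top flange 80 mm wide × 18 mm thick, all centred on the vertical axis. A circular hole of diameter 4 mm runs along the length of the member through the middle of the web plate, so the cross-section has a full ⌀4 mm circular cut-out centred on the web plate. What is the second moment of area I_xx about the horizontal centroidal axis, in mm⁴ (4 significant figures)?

Treat the section as a set of non-overlapping primitives; coordinates are from the bounding-box lower-left.
Bottom plate: 120 × 20, A = 2 400 mm², y = 10 mm, Ī = 80 000 mm⁴.
Web plate: 20 × 180, A = 3 600 mm², y = 110 mm, Ī = 9 720 000 mm⁴.
Top plate: 80 × 18, A = 1 440 mm², y = 209 mm, Ī = 38 880 mm⁴.
Hole (subtracted): ⌀4, A = 12.5664 mm², y = 110 mm, Ī = 12.5664 mm⁴.
Centroid: ȳ = ΣA·y / ΣA = 96.8811 mm.
Transfer each piece to the horizontal centroidal axis using Ī + A·d² with d = y − 96.8811:
  bottom plate: d = -86.8811 mm → contributes +18 195 968 mm⁴
  web plate: d = 13.1189 mm → contributes +10 339 583 mm⁴
  top plate: d = 112.119 mm → contributes +18 140 623 mm⁴
  hole: d = 13.1189 mm → contributes −2175.32 mm⁴
Total I = 46 673 999 mm⁴.

I_xx ≈ 4.667 × 10⁷ mm⁴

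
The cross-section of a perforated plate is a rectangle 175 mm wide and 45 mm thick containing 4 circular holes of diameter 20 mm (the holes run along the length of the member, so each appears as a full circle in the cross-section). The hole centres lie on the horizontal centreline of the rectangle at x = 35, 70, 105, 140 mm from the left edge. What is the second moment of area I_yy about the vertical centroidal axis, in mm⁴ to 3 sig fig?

Decompose the section into non-overlapping parts with the origin at the bottom-left of its bounding rectangle.
Plate: 175 × 45, A = 7 875 mm², x = 87.5 mm, Ī = 20 097 656 mm⁴.
Hole 1 (subtracted): ⌀20, A = 314.16 mm², x = 35 mm, Ī = 7 854 mm⁴.
Hole 2 (subtracted): ⌀20, A = 314.16 mm², x = 70 mm, Ī = 7 854 mm⁴.
Hole 3 (subtracted): ⌀20, A = 314.16 mm², x = 105 mm, Ī = 7 854 mm⁴.
Hole 4 (subtracted): ⌀20, A = 314.16 mm², x = 140 mm, Ī = 7 854 mm⁴.
By symmetry the centroid is at mid-width, x̄ = 87.5 mm.
Transfer each piece to the vertical centroidal axis using Ī + A·d² with d = x − 87.5:
  plate: d = 0 mm → contributes +20 097 656 mm⁴
  hole 1: d = -52.5 mm → contributes −873 755 mm⁴
  hole 2: d = -17.5 mm → contributes −104 065 mm⁴
  hole 3: d = 17.5 mm → contributes −104 065 mm⁴
  hole 4: d = 52.5 mm → contributes −873 755 mm⁴
Total I = 18 142 015 mm⁴.

I_yy ≈ 1.81 × 10⁷ mm⁴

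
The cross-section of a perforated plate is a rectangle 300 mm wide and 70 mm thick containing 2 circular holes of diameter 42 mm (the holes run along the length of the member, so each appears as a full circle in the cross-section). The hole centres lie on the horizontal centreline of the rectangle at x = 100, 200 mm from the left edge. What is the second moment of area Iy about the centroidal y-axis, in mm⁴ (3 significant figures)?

Treat the section as a set of non-overlapping primitives; coordinates are from the bounding-box lower-left.
Plate: 300 × 70, A = 21 000 mm², x = 150 mm, Ī = 157 500 000 mm⁴.
Hole 1 (subtracted): ⌀42, A = 1385.4 mm², x = 100 mm, Ī = 152 745 mm⁴.
Hole 2 (subtracted): ⌀42, A = 1385.4 mm², x = 200 mm, Ī = 152 745 mm⁴.
By symmetry the centroid is at mid-width, x̄ = 150 mm.
Transfer each piece to the centroidal y-axis using Ī + A·d² with d = x − 150:
  plate: d = 0 mm → contributes +157 500 000 mm⁴
  hole 1: d = -50 mm → contributes −3 616 351 mm⁴
  hole 2: d = 50 mm → contributes −3 616 351 mm⁴
Total I = 150 267 298 mm⁴.

Iy ≈ 1.50 × 10⁸ mm⁴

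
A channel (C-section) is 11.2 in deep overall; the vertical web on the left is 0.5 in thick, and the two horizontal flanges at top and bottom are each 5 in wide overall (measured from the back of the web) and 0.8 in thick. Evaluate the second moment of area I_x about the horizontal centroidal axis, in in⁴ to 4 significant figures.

Decompose the section into non-overlapping parts with the origin at the bottom-left of its bounding rectangle.
Web: 0.5 × 11.2, A = 5.6 in², y = 5.6 in, Ī = 58.5387 in⁴.
Top flange (beyond web): 4.5 × 0.8, A = 3.6 in², y = 10.8 in, Ī = 0.192 in⁴.
Bottom flange (beyond web): 4.5 × 0.8, A = 3.6 in², y = 0.4 in, Ī = 0.192 in⁴.
By symmetry the centroid is at mid-height, ȳ = 5.6 in.
Transfer each piece to the horizontal centroidal axis using Ī + A·d² with d = y − 5.6:
  web: d = 0 in → contributes +58.5387 in⁴
  top flange (beyond web): d = 5.2 in → contributes +97.536 in⁴
  bottom flange (beyond web): d = -5.2 in → contributes +97.536 in⁴
Total I = 253.611 in⁴.

I_x ≈ 253.6 in⁴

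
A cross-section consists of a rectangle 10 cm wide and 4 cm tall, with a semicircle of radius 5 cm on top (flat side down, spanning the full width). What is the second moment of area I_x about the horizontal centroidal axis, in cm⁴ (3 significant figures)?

I_x ≈ 459 cm⁴

Decompose the section into non-overlapping parts with the origin at the bottom-left of its bounding rectangle.
Rectangular body: 10 × 4, A = 40 cm², y = 2 cm, Ī = 53.333 cm⁴.
Semicircular cap: semicircle r = 5, A = 39.27 cm², y = 6.1221 cm, Ī = 68.598 cm⁴.
Centroid: ȳ = ΣA·y / ΣA = 4.0421 cm.
Transfer each piece to the horizontal centroidal axis using Ī + A·d² with d = y − 4.0421:
  rectangular body: d = -2.0421 cm → contributes +220.13 cm⁴
  semicircular cap: d = 2.08 cm → contributes +238.5 cm⁴
Total I = 458.63 cm⁴.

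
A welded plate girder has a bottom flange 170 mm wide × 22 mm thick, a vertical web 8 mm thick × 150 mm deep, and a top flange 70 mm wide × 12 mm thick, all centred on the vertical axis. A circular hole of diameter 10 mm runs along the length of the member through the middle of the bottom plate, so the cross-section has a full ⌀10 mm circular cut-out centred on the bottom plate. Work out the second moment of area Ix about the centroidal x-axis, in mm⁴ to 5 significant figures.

Ix ≈ 2.4315 × 10⁷ mm⁴

Break the section into simple shapes (no overlaps), measuring from the bottom-left corner of the bounding box.
Bottom plate: 170 × 22, A = 3 740 mm², y = 11 mm, Ī = 150846.7 mm⁴.
Web plate: 8 × 150, A = 1 200 mm², y = 97 mm, Ī = 2 250 000 mm⁴.
Top plate: 70 × 12, A = 840 mm², y = 178 mm, Ī = 10 080 mm⁴.
Hole (subtracted): ⌀10, A = 78.53982 mm², y = 11 mm, Ī = 490.8739 mm⁴.
Centroid: ȳ = ΣA·y / ΣA = 53.70485 mm.
Transfer each piece to the centroidal x-axis using Ī + A·d² with d = y − 53.70485:
  bottom plate: d = -42.70485 mm → contributes +6 971 500 mm⁴
  web plate: d = 43.29515 mm → contributes +4 499 364 mm⁴
  top plate: d = 124.2952 mm → contributes +12 987 479 mm⁴
  hole: d = -42.70485 mm → contributes −143724.3 mm⁴
Total I = 24 314 619 mm⁴.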